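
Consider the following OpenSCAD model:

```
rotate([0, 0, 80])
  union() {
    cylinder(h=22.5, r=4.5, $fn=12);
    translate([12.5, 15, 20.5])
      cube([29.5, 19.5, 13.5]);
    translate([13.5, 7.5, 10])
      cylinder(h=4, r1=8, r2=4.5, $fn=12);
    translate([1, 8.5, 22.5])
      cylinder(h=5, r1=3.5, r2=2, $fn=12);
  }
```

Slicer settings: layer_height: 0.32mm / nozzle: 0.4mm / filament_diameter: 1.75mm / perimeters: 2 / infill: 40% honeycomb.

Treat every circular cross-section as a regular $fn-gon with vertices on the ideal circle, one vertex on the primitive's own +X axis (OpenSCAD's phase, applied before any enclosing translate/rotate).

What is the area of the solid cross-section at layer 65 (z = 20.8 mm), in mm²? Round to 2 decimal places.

At z = 20.8 mm: the r=4.5 cylinder gives a regular 12-gon of circumradius 4.5 (constant along its height) (area = (12/2)·4.500²·sin(360°/12) = 60.75 mm²); the 29.5×19.5 cube at (12.5, 15) contributes its full rectangle (area 575.25 mm²); the cone at (13.5, 7.5) is not intersected at this z (z outside [10, 14]); the cone at (1, 8.5) is absent (z outside [22.5, 27.5]); Merging all regions: the 2 present regions are separate (no shared area or edge), so areas and boundary lengths simply add and each stays a separate island — area = 636.00 mm²; (rotated 80° about Z; rotation is an isometry so areas/perimeters/island counts are preserved). Overall, the cross-section has 2 separate islands. Net area = 636.00 mm².

636.00 mm²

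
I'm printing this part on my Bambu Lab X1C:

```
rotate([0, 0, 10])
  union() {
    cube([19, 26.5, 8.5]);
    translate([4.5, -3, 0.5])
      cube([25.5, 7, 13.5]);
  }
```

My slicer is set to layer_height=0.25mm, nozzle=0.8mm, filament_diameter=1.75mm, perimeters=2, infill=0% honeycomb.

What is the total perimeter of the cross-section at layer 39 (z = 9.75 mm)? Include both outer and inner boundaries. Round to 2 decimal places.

At z = 9.75 mm: the cube is not intersected at this z (z outside [0, 8.5]); the cube at (4.5, -3) is present — its section is the full 25.5×7 rectangle (perimeter 65.00 mm); Combining (union): only the 25.5×7 cube at (4.5, -3) is present, so the union is just that shape — boundary = 65.00 mm; (rotated 10° about Z; rotation is an isometry so areas/perimeters/island counts are preserved). Overall, the cross-section is a single solid region. Total boundary length (outer) = 65.00 mm.

65.00 mm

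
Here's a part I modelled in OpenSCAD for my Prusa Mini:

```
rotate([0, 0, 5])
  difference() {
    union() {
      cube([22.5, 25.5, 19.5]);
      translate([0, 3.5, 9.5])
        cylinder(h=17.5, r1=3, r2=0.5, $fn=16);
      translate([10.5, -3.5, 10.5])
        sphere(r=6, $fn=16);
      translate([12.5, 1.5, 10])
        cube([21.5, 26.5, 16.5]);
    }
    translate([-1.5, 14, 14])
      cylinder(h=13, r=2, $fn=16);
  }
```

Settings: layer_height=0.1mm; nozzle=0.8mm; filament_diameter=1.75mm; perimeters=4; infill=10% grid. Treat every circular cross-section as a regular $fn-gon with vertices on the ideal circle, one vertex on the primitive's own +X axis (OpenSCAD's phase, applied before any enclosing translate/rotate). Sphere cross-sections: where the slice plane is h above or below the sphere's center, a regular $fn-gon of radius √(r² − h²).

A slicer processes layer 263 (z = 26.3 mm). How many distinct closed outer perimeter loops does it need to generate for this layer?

2

At z = 26.3 mm: the cube does not reach this height (z outside [0, 19.5]); the cone at (0, 3.5) contributes a regular 16-gon of circumradius 0.600 (interpolated between r1=3 and r2=0.5 at t=0.960); the sphere at (10.5, -3.5) does not reach this height (|z−center|=15.800 > r=6); the cube at (12.5, 1.5) is present — its section is the full 21.5×26.5 rectangle; Merging all regions: the 2 present regions are separate (no shared area or edge), so areas and boundary lengths simply add and each stays a separate island — 2 connected regions; the r=2 cylinder at (-1.5, 14) gives a regular 16-gon of circumradius 2 (constant along its height); Taking the first minus the rest: starting from that combined region, the r=2 cylinder at (-1.5, 14) misses the remaining region (no effect) — 2 connected regions; (whole slice rotated 5° about Z — lengths, areas and connectivity unchanged). The result has 2 disconnected regions.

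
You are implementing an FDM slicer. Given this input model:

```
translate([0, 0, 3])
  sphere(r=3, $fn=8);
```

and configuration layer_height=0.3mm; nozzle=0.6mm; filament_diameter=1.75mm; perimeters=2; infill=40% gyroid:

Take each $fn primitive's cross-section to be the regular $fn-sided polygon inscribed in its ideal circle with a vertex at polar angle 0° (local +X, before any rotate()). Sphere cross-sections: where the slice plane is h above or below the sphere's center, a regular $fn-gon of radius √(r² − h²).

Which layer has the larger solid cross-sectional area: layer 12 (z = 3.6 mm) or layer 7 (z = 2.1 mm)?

Layer 12 (z = 3.6): the sphere: section is a regular 8-gon, circumradius = √(r²−h²) = √(3²−0.6²) = 2.939 (area = (8/2)·2.939²·sin(360°/8) = 24.44 mm²). So its area = 24.44 mm². Layer 7 (z = 2.1): the r=3 sphere slices to a regular 8-gon of circumradius 2.862 (√(r²−h²) with h=0.9 from center) (area = (8/2)·2.862²·sin(360°/8) = 23.16 mm²). So its area = 23.16 mm². Layer 12 is larger (24.44 vs 23.16 mm²).

layer 12 (z = 3.6 mm)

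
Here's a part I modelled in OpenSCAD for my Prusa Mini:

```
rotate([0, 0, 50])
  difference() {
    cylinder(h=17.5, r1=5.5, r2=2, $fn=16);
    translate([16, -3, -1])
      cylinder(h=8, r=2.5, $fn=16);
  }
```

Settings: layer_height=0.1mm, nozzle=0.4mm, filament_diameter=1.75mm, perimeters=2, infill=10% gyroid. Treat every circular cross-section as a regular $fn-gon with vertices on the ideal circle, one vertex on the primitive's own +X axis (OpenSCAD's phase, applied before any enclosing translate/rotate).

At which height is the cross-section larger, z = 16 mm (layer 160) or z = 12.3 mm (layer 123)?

layer 123 (z = 12.3 mm)

Layer 160 (z = 16): the cone contributes a regular 16-gon of circumradius 2.300 (interpolated between r1=5.5 and r2=2 at t=0.914) (area = (16/2)·2.300²·sin(360°/16) = 16.20 mm²); the cylinder at (16, -3) does not reach this height (z outside [-1, 7]); Taking the first minus the rest: none of the subtracted shapes is present at this height, so the cone is unchanged — area = 16.20 mm²; (rotated 50° about Z; rotation is an isometry so areas/perimeters/island counts are preserved). So its area = 16.20 mm². Layer 123 (z = 12.3): the cone contributes a regular 16-gon of circumradius 3.040 (interpolated between r1=5.5 and r2=2 at t=0.703) (area = (16/2)·3.040²·sin(360°/16) = 28.29 mm²); the cylinder at (16, -3) is not intersected at this z (z outside [-1, 7]); After the difference (first − rest): none of the subtracted shapes is present at this height, so the cone is unchanged — area = 28.29 mm²; (whole slice rotated 50° about Z — lengths, areas and connectivity unchanged). So its area = 28.29 mm². Layer 123 is larger (28.29 vs 16.20 mm²).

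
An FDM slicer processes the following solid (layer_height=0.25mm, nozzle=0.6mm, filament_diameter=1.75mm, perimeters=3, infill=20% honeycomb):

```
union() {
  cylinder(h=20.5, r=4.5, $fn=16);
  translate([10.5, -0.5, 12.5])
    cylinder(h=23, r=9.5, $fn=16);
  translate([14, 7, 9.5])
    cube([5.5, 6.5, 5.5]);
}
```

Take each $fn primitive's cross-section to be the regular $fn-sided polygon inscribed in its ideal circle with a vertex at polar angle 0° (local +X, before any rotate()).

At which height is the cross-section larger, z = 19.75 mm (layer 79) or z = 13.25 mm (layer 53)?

layer 53 (z = 13.25 mm)

Layer 79 (z = 19.75): the r=4.5 cylinder contributes a regular 16-gon of circumradius 4.5 (area = (16/2)·4.500²·sin(360°/16) = 61.99 mm²); the r=9.5 cylinder at (10.5, -0.5) gives a regular 16-gon of circumradius 9.5 (constant along its height) (area = (16/2)·9.500²·sin(360°/16) = 276.30 mm²); the cube at (14, 7) is not intersected at this z (z outside [9.5, 15]); Merging all regions: the regions partially overlap — summed areas 338.29 mm² minus the doubly-counted overlap 18.47 mm² gives 319.82 mm² — area = 319.82 mm². So its area = 319.82 mm². Layer 53 (z = 13.25): the r=4.5 cylinder gives a regular 16-gon of circumradius 4.5 (constant along its height) (area = (16/2)·4.500²·sin(360°/16) = 61.99 mm²); the cylinder at (10.5, -0.5): section is a regular 16-gon, circumradius r=9.5 (area = (16/2)·9.500²·sin(360°/16) = 276.30 mm²); the cube at (14, 7) (footprint 5.5×6.5) is included at this height (area 35.75 mm²); Merging all regions: the regions partially overlap — summed areas 374.04 mm² minus the doubly-counted overlap 19.86 mm² gives 354.18 mm² — area = 354.18 mm². So its area = 354.18 mm². Layer 53 is larger (354.18 vs 319.82 mm²).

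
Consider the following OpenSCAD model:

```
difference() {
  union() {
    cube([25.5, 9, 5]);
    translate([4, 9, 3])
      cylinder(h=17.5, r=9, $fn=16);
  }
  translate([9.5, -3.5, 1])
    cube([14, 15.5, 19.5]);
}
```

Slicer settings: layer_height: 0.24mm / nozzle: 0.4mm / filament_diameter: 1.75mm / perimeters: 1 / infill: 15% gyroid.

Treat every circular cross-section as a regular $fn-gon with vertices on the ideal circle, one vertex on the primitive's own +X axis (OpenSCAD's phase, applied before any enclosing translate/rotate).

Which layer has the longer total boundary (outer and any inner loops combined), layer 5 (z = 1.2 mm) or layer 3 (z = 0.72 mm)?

layer 3 (z = 0.72 mm)

Layer 5 (z = 1.2): the cube (footprint 25.5×9) is included at this height (perimeter 69.00 mm); the cylinder at (4, 9) is absent (z outside [3, 20.5]); Taking the union: only the 25.5×9 cube is present, so the union is just that shape — boundary = 69.00 mm; the cube at (9.5, -3.5) (footprint 14×15.5) is included at this height (perimeter 59.00 mm); Subtracting the remaining from the first: starting from that combined region, the 14×15.5 cube at (9.5, -3.5) partially overlaps it — only the 126.00 mm² overlap (of its 217.00 mm²) is removed, clipping the outline — boundary = 59.00 mm. So its perimeter = 59.00 mm. Layer 3 (z = 0.72): the cube is present — its section is the full 25.5×9 rectangle (perimeter 69.00 mm); the cylinder at (4, 9) is not intersected at this z (z outside [3, 20.5]); Taking the union: only the 25.5×9 cube is present, so the union is just that shape — boundary = 69.00 mm; the cube at (9.5, -3.5) does not reach this height (z outside [1, 20.5]); After the difference (first − rest): none of the subtracted shapes is present at this height, so that combined region is unchanged — boundary = 69.00 mm. So its perimeter = 69.00 mm. Layer 3 is larger (69.00 vs 59.00 mm).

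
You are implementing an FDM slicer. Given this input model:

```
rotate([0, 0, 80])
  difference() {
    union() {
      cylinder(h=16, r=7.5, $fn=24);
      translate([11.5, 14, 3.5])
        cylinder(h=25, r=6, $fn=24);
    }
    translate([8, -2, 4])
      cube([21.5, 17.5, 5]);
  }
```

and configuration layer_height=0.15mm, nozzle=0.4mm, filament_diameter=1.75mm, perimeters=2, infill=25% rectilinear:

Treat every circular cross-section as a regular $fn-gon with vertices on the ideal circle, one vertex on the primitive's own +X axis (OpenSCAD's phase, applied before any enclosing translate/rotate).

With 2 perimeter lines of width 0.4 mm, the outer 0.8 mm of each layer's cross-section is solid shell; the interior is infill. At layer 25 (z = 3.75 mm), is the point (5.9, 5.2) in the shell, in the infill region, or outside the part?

At z = 3.75 mm: the cylinder: section is a regular 24-gon, circumradius r=7.5; the r=6 cylinder at (11.5, 14) gives a regular 24-gon of circumradius 6 (constant along its height); Taking the union: the 2 present regions are separate (no shared area or edge), so areas and boundary lengths simply add and each stays a separate island — 2 connected regions; the cube at (8, -2) does not reach this height (z outside [4, 9]); Subtracting the remaining from the first: none of the subtracted shapes is present at this height, so the result so far is unchanged — 2 connected regions; (rotated 80° about Z; rotation is an isometry so areas/perimeters/island counts are preserved). Overall, the cross-section has 2 separate islands. Undo the 80° rotation: the query point maps to (6.146, -4.907) in the un-rotated model frame. The nearest boundary edge runs (6.50, -3.75)→(5.30, -5.30); distance from the point to it = 0.43 mm. The point is not inside any of the regions above, so it lies outside the cross-section (0.43 mm from the nearest boundary).

outside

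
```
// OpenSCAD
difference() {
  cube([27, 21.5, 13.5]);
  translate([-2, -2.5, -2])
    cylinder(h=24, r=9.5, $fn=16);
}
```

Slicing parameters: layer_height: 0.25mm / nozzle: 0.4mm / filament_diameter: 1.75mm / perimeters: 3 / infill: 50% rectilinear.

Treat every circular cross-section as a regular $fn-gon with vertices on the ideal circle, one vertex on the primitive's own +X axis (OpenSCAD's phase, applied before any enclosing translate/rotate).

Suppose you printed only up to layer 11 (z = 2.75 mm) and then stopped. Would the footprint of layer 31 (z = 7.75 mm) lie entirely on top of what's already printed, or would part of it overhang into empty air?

entirely on top

Compare the two slices. At z = 2.75: the cube (footprint 27×21.5) is included at this height (area 580.50 mm²); the r=9.5 cylinder at (-2, -2.5) contributes a regular 16-gon of circumradius 9.5 (area = (16/2)·9.500²·sin(360°/16) = 276.30 mm²); Taking the first minus the rest: starting from the 27×21.5 cube (580.50 mm²), the r=9.5 cylinder at (-2, -2.5) partially overlaps it — only the 32.34 mm² overlap (of its 276.30 mm²) is removed, clipping the outline — area = 548.16 mm². At z = 7.75: the cube (footprint 27×21.5) is included at this height (area 580.50 mm²); the cylinder at (-2, -2.5): section is a regular 16-gon, circumradius r=9.5 (area = (16/2)·9.500²·sin(360°/16) = 276.30 mm²); Subtracting the remaining from the first: starting from the 27×21.5 cube (580.50 mm²), the r=9.5 cylinder at (-2, -2.5) partially overlaps it — only the 32.34 mm² overlap (of its 276.30 mm²) is removed, clipping the outline — area = 548.16 mm². Checking containment: the cross-section at z = 7.75 is a subset of the cross-section at z = 2.75.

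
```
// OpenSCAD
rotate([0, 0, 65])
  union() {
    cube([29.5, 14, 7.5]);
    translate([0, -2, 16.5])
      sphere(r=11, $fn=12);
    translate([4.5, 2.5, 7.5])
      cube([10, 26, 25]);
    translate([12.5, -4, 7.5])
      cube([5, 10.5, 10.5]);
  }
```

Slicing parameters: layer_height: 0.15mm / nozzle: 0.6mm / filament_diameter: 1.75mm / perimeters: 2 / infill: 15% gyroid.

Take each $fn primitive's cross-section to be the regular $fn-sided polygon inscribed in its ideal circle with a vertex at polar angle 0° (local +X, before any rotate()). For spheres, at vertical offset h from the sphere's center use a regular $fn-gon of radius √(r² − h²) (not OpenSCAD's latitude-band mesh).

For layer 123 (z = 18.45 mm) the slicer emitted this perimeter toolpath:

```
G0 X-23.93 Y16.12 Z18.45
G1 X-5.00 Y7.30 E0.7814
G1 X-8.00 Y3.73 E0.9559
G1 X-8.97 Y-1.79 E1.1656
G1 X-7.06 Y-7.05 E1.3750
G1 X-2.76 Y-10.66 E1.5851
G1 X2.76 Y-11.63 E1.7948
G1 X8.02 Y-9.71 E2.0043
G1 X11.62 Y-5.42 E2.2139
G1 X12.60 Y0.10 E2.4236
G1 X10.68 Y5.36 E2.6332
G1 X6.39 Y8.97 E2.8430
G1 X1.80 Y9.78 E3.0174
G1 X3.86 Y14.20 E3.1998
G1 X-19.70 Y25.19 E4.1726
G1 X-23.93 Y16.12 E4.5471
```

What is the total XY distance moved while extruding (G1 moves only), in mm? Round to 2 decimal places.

Sum the Euclidean lengths of each G1 segment: total = 121.52 mm.

121.52 mm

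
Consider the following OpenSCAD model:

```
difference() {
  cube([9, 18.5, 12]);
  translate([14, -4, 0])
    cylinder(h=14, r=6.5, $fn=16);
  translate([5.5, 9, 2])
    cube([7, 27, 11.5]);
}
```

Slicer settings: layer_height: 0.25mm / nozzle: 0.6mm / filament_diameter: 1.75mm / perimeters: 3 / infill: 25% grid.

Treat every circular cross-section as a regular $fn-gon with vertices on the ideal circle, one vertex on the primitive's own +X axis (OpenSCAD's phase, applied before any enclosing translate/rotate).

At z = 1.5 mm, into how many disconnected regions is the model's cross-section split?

1

At z = 1.5 mm: the 9×18.5 cube contributes its full rectangle; the r=6.5 cylinder at (14, -4) gives a regular 16-gon of circumradius 6.5 (constant along its height); the cube at (5.5, 9) is absent (z outside [2, 13.5]); Taking the first minus the rest: starting from the 9×18.5 cube, the r=6.5 cylinder at (14, -4) misses the remaining region (no effect) — 1 connected region. The result has 1 disconnected region.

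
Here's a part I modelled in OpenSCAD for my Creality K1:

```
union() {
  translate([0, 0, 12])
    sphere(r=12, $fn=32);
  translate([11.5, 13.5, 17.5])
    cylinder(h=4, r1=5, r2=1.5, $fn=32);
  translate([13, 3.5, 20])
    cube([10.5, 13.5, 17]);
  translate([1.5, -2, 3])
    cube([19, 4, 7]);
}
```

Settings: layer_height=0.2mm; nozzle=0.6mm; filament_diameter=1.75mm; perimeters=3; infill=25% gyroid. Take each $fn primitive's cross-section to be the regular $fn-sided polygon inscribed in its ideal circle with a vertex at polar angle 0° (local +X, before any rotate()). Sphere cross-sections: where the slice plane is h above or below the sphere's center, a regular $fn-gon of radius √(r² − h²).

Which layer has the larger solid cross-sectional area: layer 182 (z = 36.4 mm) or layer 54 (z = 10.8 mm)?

Layer 182 (z = 36.4): the sphere is not intersected at this z (|z−center|=24.400 > r=12); the cone at (11.5, 13.5) is absent (z outside [17.5, 21.5]); the cube at (13, 3.5) is present — its section is the full 10.5×13.5 rectangle (area 141.75 mm²); the cube at (1.5, -2) is not intersected at this z (z outside [3, 10]); Combining (union): only the 10.5×13.5 cube at (13, 3.5) is present, so the union is just that shape — area = 141.75 mm². So its area = 141.75 mm². Layer 54 (z = 10.8): the sphere: section is a regular 32-gon, circumradius = √(r²−h²) = √(12²−1.2²) = 11.940 (area = (32/2)·11.940²·sin(360°/32) = 444.99 mm²); the cone at (11.5, 13.5) does not reach this height (z outside [17.5, 21.5]); the cube at (13, 3.5) is not intersected at this z (z outside [20, 37]); the cube at (1.5, -2) does not reach this height (z outside [3, 10]); Merging all regions: only the r=12 sphere is present, so the union is just that shape — area = 444.99 mm². So its area = 444.99 mm². Layer 54 is larger (444.99 vs 141.75 mm²).

layer 54 (z = 10.8 mm)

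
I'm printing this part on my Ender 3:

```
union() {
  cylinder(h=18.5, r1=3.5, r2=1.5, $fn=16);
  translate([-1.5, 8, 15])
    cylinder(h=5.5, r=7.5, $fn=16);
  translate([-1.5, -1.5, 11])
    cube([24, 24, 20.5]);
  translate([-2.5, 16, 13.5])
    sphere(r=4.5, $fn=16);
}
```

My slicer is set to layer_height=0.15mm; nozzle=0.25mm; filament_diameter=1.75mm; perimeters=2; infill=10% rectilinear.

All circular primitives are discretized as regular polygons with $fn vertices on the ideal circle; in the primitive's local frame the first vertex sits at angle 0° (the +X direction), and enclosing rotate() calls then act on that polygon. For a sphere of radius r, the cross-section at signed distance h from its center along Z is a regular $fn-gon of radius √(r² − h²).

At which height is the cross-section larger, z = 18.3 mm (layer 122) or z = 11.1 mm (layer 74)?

Layer 122 (z = 18.3): the cone (r1=3.5→r2=1.5) has section circumradius 1.522 here — a regular 16-gon (area = (16/2)·1.522²·sin(360°/16) = 7.09 mm²); the r=7.5 cylinder at (-1.5, 8) gives a regular 16-gon of circumradius 7.5 (constant along its height) (area = (16/2)·7.500²·sin(360°/16) = 172.21 mm²); the 24×24 cube at (-1.5, -1.5) contributes its full rectangle (area 576.00 mm²); the sphere at (-2.5, 16) is absent (|z−center|=4.800 > r=4.5); Combining (union): the regions partially overlap — summed areas 755.30 mm² minus the doubly-counted overlap 93.19 mm² gives 662.11 mm² — area = 662.11 mm². So its area = 662.11 mm². Layer 74 (z = 11.1): the cone: at t=0.600 of its height the radius interpolates to r₁+(r₂−r₁)t = 2.300, giving a regular 16-gon of that circumradius (area = (16/2)·2.300²·sin(360°/16) = 16.20 mm²); the cylinder at (-1.5, 8) is not intersected at this z (z outside [15, 20.5]); the cube at (-1.5, -1.5) is present — its section is the full 24×24 rectangle (area 576.00 mm²); the sphere at (-2.5, 16): section is a regular 16-gon, circumradius = √(r²−h²) = √(4.5²−2.4²) = 3.807 (area = (16/2)·3.807²·sin(360°/16) = 44.36 mm²); Merging all regions: the regions partially overlap — summed areas 636.56 mm² minus the doubly-counted overlap 27.34 mm² gives 609.22 mm² — area = 609.22 mm². So its area = 609.22 mm². Layer 122 is larger (662.11 vs 609.22 mm²).

layer 122 (z = 18.3 mm)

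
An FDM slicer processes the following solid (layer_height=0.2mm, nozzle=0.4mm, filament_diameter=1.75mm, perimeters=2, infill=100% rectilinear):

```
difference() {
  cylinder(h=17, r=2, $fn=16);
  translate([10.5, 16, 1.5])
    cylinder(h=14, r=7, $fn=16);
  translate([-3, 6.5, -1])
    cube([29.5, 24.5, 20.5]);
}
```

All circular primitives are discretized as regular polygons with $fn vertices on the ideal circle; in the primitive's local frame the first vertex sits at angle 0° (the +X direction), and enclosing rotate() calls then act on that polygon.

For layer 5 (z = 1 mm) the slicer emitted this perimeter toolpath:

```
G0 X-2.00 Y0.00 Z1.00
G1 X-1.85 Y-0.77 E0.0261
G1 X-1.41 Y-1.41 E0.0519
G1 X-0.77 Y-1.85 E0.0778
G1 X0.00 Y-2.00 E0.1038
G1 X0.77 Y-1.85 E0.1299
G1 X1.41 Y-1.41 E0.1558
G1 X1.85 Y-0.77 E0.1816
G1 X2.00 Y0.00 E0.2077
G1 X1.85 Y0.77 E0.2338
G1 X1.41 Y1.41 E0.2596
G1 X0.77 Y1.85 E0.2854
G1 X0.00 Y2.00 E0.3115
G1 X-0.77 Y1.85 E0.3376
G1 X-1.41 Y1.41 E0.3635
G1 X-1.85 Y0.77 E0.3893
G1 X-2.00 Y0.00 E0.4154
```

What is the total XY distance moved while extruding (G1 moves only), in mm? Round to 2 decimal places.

Sum the Euclidean lengths of each G1 segment: total = 12.49 mm.

12.49 mm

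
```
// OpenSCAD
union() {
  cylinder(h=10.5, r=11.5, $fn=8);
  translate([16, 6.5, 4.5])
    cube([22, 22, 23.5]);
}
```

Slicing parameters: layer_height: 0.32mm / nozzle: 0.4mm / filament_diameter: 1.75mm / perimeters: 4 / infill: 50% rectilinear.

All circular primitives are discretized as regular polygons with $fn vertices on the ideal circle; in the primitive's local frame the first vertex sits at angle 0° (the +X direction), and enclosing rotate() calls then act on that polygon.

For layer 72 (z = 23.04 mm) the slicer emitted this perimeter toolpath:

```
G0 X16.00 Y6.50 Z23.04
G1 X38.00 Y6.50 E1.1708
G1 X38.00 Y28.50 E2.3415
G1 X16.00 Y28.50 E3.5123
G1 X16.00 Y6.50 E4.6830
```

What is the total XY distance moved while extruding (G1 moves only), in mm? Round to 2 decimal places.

88.00 mm

Sum the Euclidean lengths of each G1 segment: total = 88.00 mm.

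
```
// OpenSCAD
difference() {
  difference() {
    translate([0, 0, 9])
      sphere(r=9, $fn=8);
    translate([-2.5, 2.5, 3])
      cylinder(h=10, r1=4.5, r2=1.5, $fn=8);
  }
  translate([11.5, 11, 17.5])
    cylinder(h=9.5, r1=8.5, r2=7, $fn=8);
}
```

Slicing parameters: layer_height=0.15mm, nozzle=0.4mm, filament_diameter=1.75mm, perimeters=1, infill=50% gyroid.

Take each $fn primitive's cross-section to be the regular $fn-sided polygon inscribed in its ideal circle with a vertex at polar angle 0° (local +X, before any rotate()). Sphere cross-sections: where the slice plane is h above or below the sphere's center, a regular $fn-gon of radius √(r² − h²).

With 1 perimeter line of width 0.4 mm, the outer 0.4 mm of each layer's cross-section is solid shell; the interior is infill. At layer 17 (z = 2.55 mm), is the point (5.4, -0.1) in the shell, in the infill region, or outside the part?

infill

At z = 2.55 mm: the r=9 sphere contributes a regular 8-gon of circumradius √(9²−6.45²) = 6.277; the cone at (-2.5, 2.5) does not reach this height (z outside [3, 13]); Taking the first minus the rest: none of the subtracted shapes is present at this height, so the r=9 sphere is unchanged — 1 connected region; the cone at (11.5, 11) is not intersected at this z (z outside [17.5, 27]); Taking the first minus the rest: none of the subtracted shapes is present at this height, so that combined region is unchanged — 1 connected region. Overall, the cross-section is a single solid region. The nearest boundary edge runs (4.44, -4.44)→(6.28, 0.00); distance from the point to it = 0.77 mm. The point is inside the cross-section and 0.77 mm from the nearest boundary — more than the 0.4 mm shell width (1 × 0.4), so it's in the infill interior.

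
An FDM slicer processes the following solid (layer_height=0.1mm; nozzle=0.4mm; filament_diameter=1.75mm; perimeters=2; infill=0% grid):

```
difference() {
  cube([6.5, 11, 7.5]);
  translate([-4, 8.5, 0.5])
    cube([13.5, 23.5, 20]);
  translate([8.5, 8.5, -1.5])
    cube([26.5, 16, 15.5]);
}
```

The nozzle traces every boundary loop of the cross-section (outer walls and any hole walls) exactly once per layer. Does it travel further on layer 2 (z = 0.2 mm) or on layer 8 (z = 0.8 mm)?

layer 2 (z = 0.2 mm)

Layer 2 (z = 0.2): the 6.5×11 cube contributes its full rectangle (perimeter 35.00 mm); the cube at (-4, 8.5) is absent (z outside [0.5, 20.5]); the 26.5×16 cube at (8.5, 8.5) contributes its full rectangle (perimeter 85.00 mm); Subtracting the remaining from the first: starting from the 6.5×11 cube, the 26.5×16 cube at (8.5, 8.5) misses the remaining region (no effect) — boundary = 35.00 mm. So its perimeter = 35.00 mm. Layer 8 (z = 0.8): the cube (footprint 6.5×11) is included at this height (perimeter 35.00 mm); the 13.5×23.5 cube at (-4, 8.5) contributes its full rectangle (perimeter 74.00 mm); the cube at (8.5, 8.5) (footprint 26.5×16) is included at this height (perimeter 85.00 mm); Subtracting the remaining from the first: starting from the 6.5×11 cube, the 13.5×23.5 cube at (-4, 8.5) partially overlaps it — only the 16.25 mm² overlap (of its 317.25 mm²) is removed, clipping the outline; the 26.5×16 cube at (8.5, 8.5) misses the remaining region (no effect) — boundary = 30.00 mm. So its perimeter = 30.00 mm. Layer 2 is larger (35.00 vs 30.00 mm).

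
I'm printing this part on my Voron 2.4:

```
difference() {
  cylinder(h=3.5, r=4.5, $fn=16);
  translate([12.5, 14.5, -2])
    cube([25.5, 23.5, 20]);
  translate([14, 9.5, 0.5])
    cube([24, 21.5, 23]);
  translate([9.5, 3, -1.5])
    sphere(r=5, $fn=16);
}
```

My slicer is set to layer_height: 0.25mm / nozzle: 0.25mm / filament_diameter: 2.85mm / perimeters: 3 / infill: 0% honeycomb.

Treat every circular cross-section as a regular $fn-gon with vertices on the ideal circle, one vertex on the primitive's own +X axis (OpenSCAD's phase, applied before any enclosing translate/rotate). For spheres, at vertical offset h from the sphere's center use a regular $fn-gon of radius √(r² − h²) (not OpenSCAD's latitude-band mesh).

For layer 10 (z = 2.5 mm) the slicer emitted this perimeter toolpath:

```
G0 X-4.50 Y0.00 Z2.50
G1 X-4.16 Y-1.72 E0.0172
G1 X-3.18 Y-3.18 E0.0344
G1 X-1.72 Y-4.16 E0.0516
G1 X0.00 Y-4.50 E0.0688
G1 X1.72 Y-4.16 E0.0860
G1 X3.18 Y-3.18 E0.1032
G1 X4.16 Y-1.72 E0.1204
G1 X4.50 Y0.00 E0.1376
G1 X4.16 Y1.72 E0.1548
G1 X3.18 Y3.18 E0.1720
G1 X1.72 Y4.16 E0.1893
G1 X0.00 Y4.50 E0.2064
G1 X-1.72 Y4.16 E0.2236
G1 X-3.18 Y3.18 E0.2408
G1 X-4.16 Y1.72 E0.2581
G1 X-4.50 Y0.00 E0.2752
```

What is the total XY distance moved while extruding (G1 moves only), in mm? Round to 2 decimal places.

Sum the Euclidean lengths of each G1 segment: total = 28.09 mm.

28.09 mm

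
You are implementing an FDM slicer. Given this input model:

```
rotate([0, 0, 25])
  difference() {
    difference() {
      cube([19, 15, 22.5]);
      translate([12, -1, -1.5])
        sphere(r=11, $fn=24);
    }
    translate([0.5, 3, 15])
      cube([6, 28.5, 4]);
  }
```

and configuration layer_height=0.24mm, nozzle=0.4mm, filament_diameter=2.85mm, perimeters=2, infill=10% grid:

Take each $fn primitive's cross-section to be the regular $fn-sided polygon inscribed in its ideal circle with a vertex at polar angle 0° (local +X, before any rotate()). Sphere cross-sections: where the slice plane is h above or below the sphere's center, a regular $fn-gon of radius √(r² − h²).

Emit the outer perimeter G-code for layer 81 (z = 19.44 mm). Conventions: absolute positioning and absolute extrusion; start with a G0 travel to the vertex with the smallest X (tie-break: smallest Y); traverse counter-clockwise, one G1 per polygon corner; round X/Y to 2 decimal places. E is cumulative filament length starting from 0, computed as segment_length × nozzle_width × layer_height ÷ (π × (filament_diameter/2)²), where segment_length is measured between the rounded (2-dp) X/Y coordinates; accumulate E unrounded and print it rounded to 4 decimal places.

At z = 19.44 mm: the 19×15 cube contributes its full rectangle; the sphere at (12, -1) is absent (|z−center|=20.940 > r=11); Subtracting the remaining from the first: none of the subtracted shapes is present at this height, so the 19×15 cube is unchanged — 1 connected region; the cube at (0.5, 3) does not reach this height (z outside [15, 19]); Subtracting the remaining from the first: none of the subtracted shapes is present at this height, so the result so far is unchanged — 1 connected region; (rotated 25° about Z; rotation is an isometry so areas/perimeters/island counts are preserved). The outline is a single polygon with 4 vertices. Extrusion per mm of travel: 0.4 × 0.24 / (π × 1.425²) = 0.015048. Accumulating E over each segment gives final E = 1.0232.

G0 X-6.34 Y13.59 Z19.44
G1 X0.00 Y0.00 E0.2257
G1 X17.22 Y8.03 E0.5116
G1 X10.88 Y21.62 E0.7373
G1 X-6.34 Y13.59 E1.0232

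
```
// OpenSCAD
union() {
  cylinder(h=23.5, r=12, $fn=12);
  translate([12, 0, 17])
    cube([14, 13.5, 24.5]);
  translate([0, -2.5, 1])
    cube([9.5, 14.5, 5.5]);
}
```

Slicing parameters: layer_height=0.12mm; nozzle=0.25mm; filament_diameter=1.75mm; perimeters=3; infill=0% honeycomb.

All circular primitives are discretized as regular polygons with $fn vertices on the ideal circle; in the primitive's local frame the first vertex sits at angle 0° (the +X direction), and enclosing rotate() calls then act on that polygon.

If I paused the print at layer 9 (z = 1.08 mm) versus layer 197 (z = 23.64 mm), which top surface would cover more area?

layer 9 (z = 1.08 mm)

Layer 9 (z = 1.08): the r=12 cylinder contributes a regular 12-gon of circumradius 12 (area = (12/2)·12.000²·sin(360°/12) = 432.00 mm²); the cube at (12, 0) does not reach this height (z outside [17, 41.5]); the cube at (0, -2.5) (footprint 9.5×14.5) is included at this height (area 137.75 mm²); Merging all regions: the regions partially overlap — summed areas 569.75 mm² minus the doubly-counted overlap 121.17 mm² gives 448.58 mm² — area = 448.58 mm². So its area = 448.58 mm². Layer 197 (z = 23.64): the cylinder is absent (z outside [0, 23.5]); the cube at (12, 0) is present — its section is the full 14×13.5 rectangle (area 189.00 mm²); the cube at (0, -2.5) is not intersected at this z (z outside [1, 6.5]); Taking the union: only the 14×13.5 cube at (12, 0) is present, so the union is just that shape — area = 189.00 mm². So its area = 189.00 mm². Layer 9 is larger (448.58 vs 189.00 mm²).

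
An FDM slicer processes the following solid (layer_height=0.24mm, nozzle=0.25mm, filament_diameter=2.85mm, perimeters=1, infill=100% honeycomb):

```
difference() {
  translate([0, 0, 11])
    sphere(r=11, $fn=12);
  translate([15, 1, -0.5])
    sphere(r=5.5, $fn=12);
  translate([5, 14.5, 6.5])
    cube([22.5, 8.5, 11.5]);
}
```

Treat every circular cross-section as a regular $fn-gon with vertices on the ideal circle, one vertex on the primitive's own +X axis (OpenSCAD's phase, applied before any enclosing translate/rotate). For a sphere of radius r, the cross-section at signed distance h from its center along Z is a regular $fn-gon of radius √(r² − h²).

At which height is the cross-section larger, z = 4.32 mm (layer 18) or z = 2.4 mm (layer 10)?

Layer 18 (z = 4.32): the sphere: section is a regular 12-gon, circumradius = √(r²−h²) = √(11²−6.68²) = 8.739 (area = (12/2)·8.739²·sin(360°/12) = 229.13 mm²); the r=5.5 sphere at (15, 1) contributes a regular 12-gon of circumradius √(5.5²−4.82²) = 2.649 (area = (12/2)·2.649²·sin(360°/12) = 21.05 mm²); the cube at (5, 14.5) is absent (z outside [6.5, 18]); Taking the first minus the rest: starting from the r=11 sphere (229.13 mm²), the r=5.5 sphere at (15, 1) misses the remaining region (no effect) — area = 229.13 mm². So its area = 229.13 mm². Layer 10 (z = 2.4): the r=11 sphere contributes a regular 12-gon of circumradius √(11²−8.6²) = 6.859 (area = (12/2)·6.859²·sin(360°/12) = 141.12 mm²); the r=5.5 sphere at (15, 1) slices to a regular 12-gon of circumradius 4.673 (√(r²−h²) with h=2.9 from center) (area = (12/2)·4.673²·sin(360°/12) = 65.52 mm²); the cube at (5, 14.5) is absent (z outside [6.5, 18]); After the difference (first − rest): starting from the r=11 sphere (141.12 mm²), the r=5.5 sphere at (15, 1) misses the remaining region (no effect) — area = 141.12 mm². So its area = 141.12 mm². Layer 18 is larger (229.13 vs 141.12 mm²).

layer 18 (z = 4.32 mm)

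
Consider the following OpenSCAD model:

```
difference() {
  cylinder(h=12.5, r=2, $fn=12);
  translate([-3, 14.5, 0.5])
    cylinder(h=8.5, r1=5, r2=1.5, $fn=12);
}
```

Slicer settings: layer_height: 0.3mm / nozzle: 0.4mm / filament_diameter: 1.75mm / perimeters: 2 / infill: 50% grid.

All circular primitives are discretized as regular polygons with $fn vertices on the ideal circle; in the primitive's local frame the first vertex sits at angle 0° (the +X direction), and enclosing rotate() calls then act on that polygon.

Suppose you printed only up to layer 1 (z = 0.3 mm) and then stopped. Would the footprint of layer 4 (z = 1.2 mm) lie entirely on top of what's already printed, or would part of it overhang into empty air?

Compare the two slices. At z = 0.3: the cylinder: section is a regular 12-gon, circumradius r=2 (area = (12/2)·2.000²·sin(360°/12) = 12.00 mm²); the cone at (-3, 14.5) does not reach this height (z outside [0.5, 9]); Taking the first minus the rest: none of the subtracted shapes is present at this height, so the r=2 cylinder is unchanged — area = 12.00 mm². At z = 1.2: the r=2 cylinder contributes a regular 12-gon of circumradius 2 (area = (12/2)·2.000²·sin(360°/12) = 12.00 mm²); the cone at (-3, 14.5) (r1=5→r2=1.5) has section circumradius 4.712 here — a regular 12-gon (area = (12/2)·4.712²·sin(360°/12) = 66.60 mm²); After the difference (first − rest): starting from the r=2 cylinder (12.00 mm²), the cone at (-3, 14.5) misses the remaining region (no effect) — area = 12.00 mm². Checking containment: the cross-section at z = 1.2 is a subset of the cross-section at z = 0.3.

entirely on top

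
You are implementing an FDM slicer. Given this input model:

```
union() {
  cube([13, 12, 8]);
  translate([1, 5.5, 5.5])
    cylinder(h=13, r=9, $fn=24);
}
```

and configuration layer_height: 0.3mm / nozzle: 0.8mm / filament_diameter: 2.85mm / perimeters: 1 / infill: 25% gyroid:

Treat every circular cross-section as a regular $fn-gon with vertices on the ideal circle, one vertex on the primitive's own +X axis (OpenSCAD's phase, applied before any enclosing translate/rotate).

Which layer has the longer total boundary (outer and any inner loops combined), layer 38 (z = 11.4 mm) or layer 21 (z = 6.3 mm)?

Layer 38 (z = 11.4): the cube is absent (z outside [0, 8]); the r=9 cylinder at (1, 5.5) contributes a regular 24-gon of circumradius 9 (perimeter = 2·24·9.000·sin(180°/24) = 56.39 mm); Combining (union): only the r=9 cylinder at (1, 5.5) is present, so the union is just that shape — boundary = 56.39 mm. So its perimeter = 56.39 mm. Layer 21 (z = 6.3): the cube (footprint 13×12) is included at this height (perimeter 50.00 mm); the cylinder at (1, 5.5): section is a regular 24-gon, circumradius r=9 (perimeter = 2·24·9.000·sin(180°/24) = 56.39 mm); Merging all regions: the regions partially overlap (shared area 110.46 mm²), so the edge portions inside another operand are dropped and the merged outline is re-measured after clipping — boundary = 65.94 mm. So its perimeter = 65.94 mm. Layer 21 is larger (65.94 vs 56.39 mm).

layer 21 (z = 6.3 mm)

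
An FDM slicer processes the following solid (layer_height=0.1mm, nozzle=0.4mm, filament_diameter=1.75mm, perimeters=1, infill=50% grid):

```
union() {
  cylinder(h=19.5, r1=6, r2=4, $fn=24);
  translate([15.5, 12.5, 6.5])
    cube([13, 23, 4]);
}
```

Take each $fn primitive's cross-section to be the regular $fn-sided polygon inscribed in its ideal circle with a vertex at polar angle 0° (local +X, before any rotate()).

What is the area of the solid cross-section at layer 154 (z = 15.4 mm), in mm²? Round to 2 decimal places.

At z = 15.4 mm: the cone (r1=6→r2=4) has section circumradius 4.421 here — a regular 24-gon (area = (24/2)·4.421²·sin(360°/24) = 60.69 mm²); the cube at (15.5, 12.5) is not intersected at this z (z outside [6.5, 10.5]); Combining (union): only the cone is present, so the union is just that shape — area = 60.69 mm². Overall, the cross-section is a single solid region. Net area = 60.69 mm².

60.69 mm²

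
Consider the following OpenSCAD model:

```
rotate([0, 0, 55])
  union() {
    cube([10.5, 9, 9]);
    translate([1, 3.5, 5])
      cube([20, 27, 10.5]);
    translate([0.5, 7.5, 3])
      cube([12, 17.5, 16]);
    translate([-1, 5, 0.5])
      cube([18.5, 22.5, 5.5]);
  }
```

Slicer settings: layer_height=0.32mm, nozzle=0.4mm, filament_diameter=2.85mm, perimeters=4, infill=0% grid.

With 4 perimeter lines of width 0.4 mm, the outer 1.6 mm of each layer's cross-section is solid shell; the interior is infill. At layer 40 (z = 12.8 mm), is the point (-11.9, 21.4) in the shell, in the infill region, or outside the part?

At z = 12.8 mm: the cube is absent (z outside [0, 9]); the cube at (1, 3.5) is present — its section is the full 20×27 rectangle; the cube at (0.5, 7.5) is present — its section is the full 12×17.5 rectangle; the cube at (-1, 5) does not reach this height (z outside [0.5, 6]); Taking the union: the regions partially overlap (shared area 201.25 mm²), so overlapping operands fuse into one piece — 1 connected region; (whole slice rotated 55° about Z — lengths, areas and connectivity unchanged). Overall, the cross-section is a single solid region. Undo the 55° rotation: the query point maps to (10.704, 22.022) in the un-rotated model frame. The nearest boundary edge runs (1.00, 30.50)→(21.00, 30.50); distance from the point to it = 8.48 mm. The point is inside the cross-section and 8.48 mm from the nearest boundary — more than the 1.6 mm shell width (4 × 0.4), so it's in the infill interior.

infill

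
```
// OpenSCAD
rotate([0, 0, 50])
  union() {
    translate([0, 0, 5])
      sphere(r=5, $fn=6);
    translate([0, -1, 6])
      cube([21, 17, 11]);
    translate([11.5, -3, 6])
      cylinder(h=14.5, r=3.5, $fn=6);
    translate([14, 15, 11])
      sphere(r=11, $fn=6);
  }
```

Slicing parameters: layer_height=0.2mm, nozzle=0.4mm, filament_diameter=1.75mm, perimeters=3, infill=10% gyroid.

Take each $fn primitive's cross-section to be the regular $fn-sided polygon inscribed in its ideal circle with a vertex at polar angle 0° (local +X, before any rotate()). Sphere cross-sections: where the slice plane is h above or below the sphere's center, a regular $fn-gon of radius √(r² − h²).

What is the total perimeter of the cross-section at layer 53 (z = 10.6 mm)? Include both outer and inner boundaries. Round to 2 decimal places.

100.91 mm

At z = 10.6 mm: the sphere does not reach this height (|z−center|=5.600 > r=5); the cube at (0, -1) (footprint 21×17) is included at this height (perimeter 76.00 mm); the cylinder at (11.5, -3): section is a regular 6-gon, circumradius r=3.5 (perimeter = 2·6·3.500·sin(180°/6) = 21.00 mm); the sphere at (14, 15): section is a regular 6-gon, circumradius = √(r²−h²) = √(11²−0.4²) = 10.993 (perimeter = 2·6·10.993·sin(180°/6) = 65.96 mm); Taking the union: the regions partially overlap (shared area 165.10 mm²), so the edge portions inside another operand are dropped and the merged outline is re-measured after clipping — boundary = 100.91 mm; (whole slice rotated 50° about Z — lengths, areas and connectivity unchanged). Overall, the cross-section is a single solid region. Total boundary length (outer) = 100.91 mm.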